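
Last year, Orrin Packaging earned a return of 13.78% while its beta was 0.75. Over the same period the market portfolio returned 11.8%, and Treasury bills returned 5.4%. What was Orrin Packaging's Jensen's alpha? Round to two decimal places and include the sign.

Market excess return = 11.8% − 5.4% = 6.40%
CAPM benchmark = R_f + β(R_m − R_f) = 5.4% + 0.75 × 6.4% = 10.2000%
α = actual − benchmark = 13.78% − 10.2000% = +3.58%

+3.58%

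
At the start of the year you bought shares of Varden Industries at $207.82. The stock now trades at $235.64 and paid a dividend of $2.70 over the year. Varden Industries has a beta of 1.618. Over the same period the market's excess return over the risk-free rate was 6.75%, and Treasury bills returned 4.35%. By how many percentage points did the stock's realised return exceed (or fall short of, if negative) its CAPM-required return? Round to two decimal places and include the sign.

Realised HPR = (P1 + D1 − P0) / P0 = (235.64 + 2.70 − 207.82) / 207.82 = 30.52 / 207.82 = 14.6858%
CAPM required = R_f + β·MRP = 4.35% + 1.618 × 6.75% = 15.27150%
α = realised − required = 14.6858% − 15.27150% = -0.59%

-0.59%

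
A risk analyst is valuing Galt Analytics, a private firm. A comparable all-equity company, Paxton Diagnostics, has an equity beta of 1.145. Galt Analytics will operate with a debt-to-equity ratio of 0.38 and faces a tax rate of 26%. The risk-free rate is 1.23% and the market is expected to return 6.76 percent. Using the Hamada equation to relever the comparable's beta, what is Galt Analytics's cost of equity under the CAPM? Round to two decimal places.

β_L = β_U × [1 + (1 − t)(D/E)] = 1.145 × [1 + (1 − 0.26) × 0.38]
    = 1.145 × [1 + 0.74 × 0.38] = 1.145 × 1.2812 = 1.4670
MRP = 6.76% − 1.23% = 5.53%
E(R) = R_f + β_L × MRP = 1.23% + 1.4670 × 5.53% = 9.34%

9.34%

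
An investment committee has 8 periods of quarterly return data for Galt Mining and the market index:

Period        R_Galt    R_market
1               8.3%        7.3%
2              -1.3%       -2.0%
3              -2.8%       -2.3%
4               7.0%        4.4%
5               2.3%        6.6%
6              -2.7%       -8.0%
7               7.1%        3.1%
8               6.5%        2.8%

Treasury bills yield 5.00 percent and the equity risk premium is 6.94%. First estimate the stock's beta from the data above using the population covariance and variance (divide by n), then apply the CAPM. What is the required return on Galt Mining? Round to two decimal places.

Mean R_i = (8.3 − 1.3 − 2.8 + 7.0 + 2.3 − 2.7 + 7.1 + 6.5) / 8 = 3.0500%
Mean R_m = (7.3 − 2.0 − 2.3 + 4.4 + 6.6 − 8.0 + 3.1 + 2.8) / 8 = 1.4875%
Σ(R_i − R̄_i)(R_m − R̄_m) = 141.1250  ⇒  Cov = 141.1250 / 8 = 17.6406
Σ(R_m − R̄_m)² = 189.2488  ⇒  Var(R_m) = 189.2488 / 8 = 23.6561
β = Cov / Var(R_m) = 17.6406 / 23.6561 = 0.7457
E(R) = R_f + β × MRP = 5.00% + 0.7457 × 6.94% = 10.18%

10.18%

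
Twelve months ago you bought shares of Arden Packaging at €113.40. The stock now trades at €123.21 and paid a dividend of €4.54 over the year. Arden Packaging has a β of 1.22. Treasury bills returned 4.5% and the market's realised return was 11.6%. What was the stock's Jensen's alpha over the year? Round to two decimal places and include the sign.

-0.51%

Realised HPR = (P1 + D1 − P0) / P0 = (123.21 + 4.54 − 113.40) / 113.40 = 14.35 / 113.40 = 12.6543%
MRP = 11.6% − 4.5% = 7.10%
CAPM required = R_f + β·MRP = 4.5% + 1.22 × 7.1% = 13.1620%
α = realised − required = 12.6543% − 13.1620% = -0.51%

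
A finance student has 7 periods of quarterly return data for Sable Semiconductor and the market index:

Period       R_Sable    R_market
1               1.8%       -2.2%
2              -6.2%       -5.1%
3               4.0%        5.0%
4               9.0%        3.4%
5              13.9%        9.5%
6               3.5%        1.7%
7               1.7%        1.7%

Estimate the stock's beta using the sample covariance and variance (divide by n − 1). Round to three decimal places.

1.209

Mean R_i = (1.8 − 6.2 + 4.0 + 9.0 + 13.9 + 3.5 + 1.7) / 7 = 3.9571%
Mean R_m = (-2.2 − 5.1 + 5.0 + 3.4 + 9.5 + 1.7 + 1.7) / 7 = 2.0000%
Σ(R_i − R̄_i)(R_m − R̄_m) = 163.7500  ⇒  Cov = 163.7500 / 6 = 27.2917
Σ(R_m − R̄_m)² = 135.4400  ⇒  Var(R_m) = 135.4400 / 6 = 22.5733
β = Cov / Var(R_m) = 27.2917 / 22.5733 = 1.2090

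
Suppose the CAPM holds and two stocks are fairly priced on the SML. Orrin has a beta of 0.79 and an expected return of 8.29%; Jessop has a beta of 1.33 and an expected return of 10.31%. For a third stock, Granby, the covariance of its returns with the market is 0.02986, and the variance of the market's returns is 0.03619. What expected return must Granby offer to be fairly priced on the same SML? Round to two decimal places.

8.42%

MRP = (10.31% − 8.29%) / (1.33 − 0.79) = 3.7407%
R_f = 8.29% − 0.79 × 3.7407% = 5.3348%
β_Granby = Cov / Var(R_m) = 0.02986 / 0.03619 = 0.8251
E(R_Granby) = R_f + β × MRP = 5.3348% + 0.8251 × 3.7407% = 8.42%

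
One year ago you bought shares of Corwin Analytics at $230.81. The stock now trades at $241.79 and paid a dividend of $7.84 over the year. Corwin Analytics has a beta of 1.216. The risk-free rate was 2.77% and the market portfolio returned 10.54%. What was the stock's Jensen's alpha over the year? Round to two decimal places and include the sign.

Realised HPR = (P1 + D1 − P0) / P0 = (241.79 + 7.84 − 230.81) / 230.81 = 18.82 / 230.81 = 8.1539%
MRP = 10.54% − 2.77% = 7.77%
CAPM required = R_f + β·MRP = 2.77% + 1.216 × 7.77% = 12.21832%
α = realised − required = 8.1539% − 12.21832% = -4.06%

-4.06%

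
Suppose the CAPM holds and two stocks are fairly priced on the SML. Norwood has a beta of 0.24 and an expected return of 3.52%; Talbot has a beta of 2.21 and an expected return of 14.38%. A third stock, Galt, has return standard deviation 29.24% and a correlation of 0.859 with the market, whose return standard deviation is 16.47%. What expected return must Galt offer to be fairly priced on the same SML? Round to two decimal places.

10.60%

MRP = (14.38% − 3.52%) / (2.21 − 0.24) = 5.5127%
R_f = 3.52% − 0.24 × 5.5127% = 2.1970%
β_Galt = ρ·σ_i/σ_m = 0.859 × 29.24 / 16.47 = 1.5250
E(R_Galt) = R_f + β × MRP = 2.1970% + 1.5250 × 5.5127% = 10.60%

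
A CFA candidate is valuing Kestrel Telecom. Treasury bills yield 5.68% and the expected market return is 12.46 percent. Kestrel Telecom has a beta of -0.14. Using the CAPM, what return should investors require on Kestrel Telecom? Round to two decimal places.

4.73%

Market risk premium = E(R_m) − R_f = 12.46% − 5.68% = 6.78%
E(R) = R_f + β × MRP = 5.68% + -0.14 × 6.78% = 4.73%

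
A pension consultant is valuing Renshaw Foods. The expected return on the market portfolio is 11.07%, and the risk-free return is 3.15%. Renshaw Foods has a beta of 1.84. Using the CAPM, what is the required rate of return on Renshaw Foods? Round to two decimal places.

17.72%

Market risk premium = E(R_m) − R_f = 11.07% − 3.15% = 7.92%
E(R) = R_f + β × MRP = 3.15% + 1.84 × 7.92% = 17.72%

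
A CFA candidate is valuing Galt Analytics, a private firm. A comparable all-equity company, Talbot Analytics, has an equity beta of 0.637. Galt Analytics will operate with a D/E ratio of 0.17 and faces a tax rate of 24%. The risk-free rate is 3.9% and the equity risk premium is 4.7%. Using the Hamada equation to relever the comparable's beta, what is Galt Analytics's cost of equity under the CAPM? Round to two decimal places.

7.28%

β_L = β_U × [1 + (1 − t)(D/E)] = 0.637 × [1 + (1 − 0.24) × 0.17]
    = 0.637 × [1 + 0.76 × 0.17] = 0.637 × 1.1292 = 0.7193
E(R) = R_f + β_L × MRP = 3.9% + 0.7193 × 4.7% = 7.28%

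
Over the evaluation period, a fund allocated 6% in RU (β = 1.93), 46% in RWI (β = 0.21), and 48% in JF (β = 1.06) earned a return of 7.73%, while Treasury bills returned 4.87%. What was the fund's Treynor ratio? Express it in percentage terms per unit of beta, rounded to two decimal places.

β_P = 0.06×1.93 + 0.46×0.21 + 0.48×1.06 = 0.7212
Treynor = (R_P − R_f) / β_P = (7.73% − 4.87%) / 0.7212 = 2.86% / 0.7212 = 3.97%

3.97%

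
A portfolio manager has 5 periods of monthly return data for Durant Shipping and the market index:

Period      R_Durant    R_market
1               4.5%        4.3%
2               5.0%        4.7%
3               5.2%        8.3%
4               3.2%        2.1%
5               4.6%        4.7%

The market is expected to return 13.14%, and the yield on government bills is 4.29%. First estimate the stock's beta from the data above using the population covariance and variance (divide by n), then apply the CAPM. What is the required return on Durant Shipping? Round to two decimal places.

6.93%

Mean R_i = (4.5 + 5.0 + 5.2 + 3.2 + 4.6) / 5 = 4.5000%
Mean R_m = (4.3 + 4.7 + 8.3 + 2.1 + 4.7) / 5 = 4.8200%
Σ(R_i − R̄_i)(R_m − R̄_m) = 5.9000  ⇒  Cov = 5.9000 / 5 = 1.1800
Σ(R_m − R̄_m)² = 19.8080  ⇒  Var(R_m) = 19.8080 / 5 = 3.9616
β = Cov / Var(R_m) = 1.1800 / 3.9616 = 0.2979
MRP = 13.14% − 4.29% = 8.85%
E(R) = R_f + β × MRP = 4.29% + 0.2979 × 8.85% = 6.93%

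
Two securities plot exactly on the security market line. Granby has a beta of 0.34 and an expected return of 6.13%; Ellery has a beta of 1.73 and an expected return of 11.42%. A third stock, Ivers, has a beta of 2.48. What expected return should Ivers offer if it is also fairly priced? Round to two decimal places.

14.27%

MRP (SML slope) = (11.42% − 6.13%) / (1.73 − 0.34) = 5.29% / 1.39 = 3.8058%
R_f (intercept) = 6.13% − 0.34 × 3.8058% = 4.8360%
E(R_Ivers) = R_f + β × MRP = 4.8360% + 2.48 × 3.8058% = 14.27%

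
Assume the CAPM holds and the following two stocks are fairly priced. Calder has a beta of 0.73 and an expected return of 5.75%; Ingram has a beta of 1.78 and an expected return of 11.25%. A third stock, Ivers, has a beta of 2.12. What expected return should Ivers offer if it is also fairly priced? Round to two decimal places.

MRP (SML slope) = (11.25% − 5.75%) / (1.78 − 0.73) = 5.50% / 1.05 = 5.2381%
R_f (intercept) = 5.75% − 0.73 × 5.2381% = 1.9262%
E(R_Ivers) = R_f + β × MRP = 1.9262% + 2.12 × 5.2381% = 13.03%

13.03%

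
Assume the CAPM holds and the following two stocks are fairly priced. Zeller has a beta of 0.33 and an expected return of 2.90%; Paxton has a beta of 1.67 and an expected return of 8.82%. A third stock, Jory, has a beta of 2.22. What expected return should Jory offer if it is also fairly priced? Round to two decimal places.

11.25%

MRP (SML slope) = (8.82% − 2.90%) / (1.67 − 0.33) = 5.92% / 1.34 = 4.4179%
R_f (intercept) = 2.90% − 0.33 × 4.4179% = 1.4421%
E(R_Jory) = R_f + β × MRP = 1.4421% + 2.22 × 4.4179% = 11.25%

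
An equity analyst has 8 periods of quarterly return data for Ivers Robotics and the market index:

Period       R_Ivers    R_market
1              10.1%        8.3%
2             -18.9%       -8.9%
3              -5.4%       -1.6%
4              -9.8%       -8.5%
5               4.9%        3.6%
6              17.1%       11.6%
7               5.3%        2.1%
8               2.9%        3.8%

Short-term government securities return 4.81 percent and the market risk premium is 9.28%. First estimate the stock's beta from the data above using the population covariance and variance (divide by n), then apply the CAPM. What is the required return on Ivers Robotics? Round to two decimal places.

18.99%

Mean R_i = (10.1 − 18.9 − 5.4 − 9.8 + 4.9 + 17.1 + 5.3 + 2.9) / 8 = 0.7750%
Mean R_m = (8.3 − 8.9 − 1.6 − 8.5 + 3.6 + 11.6 + 2.1 + 3.8) / 8 = 1.3000%
Σ(R_i − R̄_i)(R_m − R̄_m) = 574.0700  ⇒  Cov = 574.0700 / 8 = 71.7588
Σ(R_m − R̄_m)² = 375.7600  ⇒  Var(R_m) = 375.7600 / 8 = 46.9700
β = Cov / Var(R_m) = 71.7588 / 46.9700 = 1.5278
E(R) = R_f + β × MRP = 4.81% + 1.5278 × 9.28% = 18.99%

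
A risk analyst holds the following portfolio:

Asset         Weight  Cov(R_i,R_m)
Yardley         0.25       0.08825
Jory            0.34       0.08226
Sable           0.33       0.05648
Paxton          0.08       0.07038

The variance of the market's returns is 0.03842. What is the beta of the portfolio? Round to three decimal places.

1.934

β_Yardley = 0.08825 / 0.03842 = 2.2970
β_Jory = 0.08226 / 0.03842 = 2.1411
β_Sable = 0.05648 / 0.03842 = 1.4701
β_Paxton = 0.07038 / 0.03842 = 1.8319
β_P = Σ w_i β_i = 0.25×2.2970 + 0.34×2.1411 + 0.33×1.4701 + 0.08×1.8319 = 1.9339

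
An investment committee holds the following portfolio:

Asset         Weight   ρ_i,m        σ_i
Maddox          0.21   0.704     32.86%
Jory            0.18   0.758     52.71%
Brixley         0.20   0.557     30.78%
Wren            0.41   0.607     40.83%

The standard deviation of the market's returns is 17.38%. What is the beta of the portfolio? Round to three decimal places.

β_Maddox = 0.704 × 32.86% / 17.38% = 1.3310
β_Jory = 0.758 × 52.71% / 17.38% = 2.2989
β_Brixley = 0.557 × 30.78% / 17.38% = 0.9864
β_Wren = 0.607 × 40.83% / 17.38% = 1.4260
β_P = Σ w_i β_i = 0.21×1.3310 + 0.18×2.2989 + 0.20×0.9864 + 0.41×1.4260 = 1.4753

1.475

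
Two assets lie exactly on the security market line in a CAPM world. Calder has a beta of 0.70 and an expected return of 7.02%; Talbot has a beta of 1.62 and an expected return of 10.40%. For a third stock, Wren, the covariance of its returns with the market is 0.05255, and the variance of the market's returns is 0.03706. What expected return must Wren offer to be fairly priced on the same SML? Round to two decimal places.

MRP = (10.40% − 7.02%) / (1.62 − 0.70) = 3.6739%
R_f = 7.02% − 0.70 × 3.6739% = 4.4483%
β_Wren = Cov / Var(R_m) = 0.05255 / 0.03706 = 1.4180
E(R_Wren) = R_f + β × MRP = 4.4483% + 1.4180 × 3.6739% = 9.66%

9.66%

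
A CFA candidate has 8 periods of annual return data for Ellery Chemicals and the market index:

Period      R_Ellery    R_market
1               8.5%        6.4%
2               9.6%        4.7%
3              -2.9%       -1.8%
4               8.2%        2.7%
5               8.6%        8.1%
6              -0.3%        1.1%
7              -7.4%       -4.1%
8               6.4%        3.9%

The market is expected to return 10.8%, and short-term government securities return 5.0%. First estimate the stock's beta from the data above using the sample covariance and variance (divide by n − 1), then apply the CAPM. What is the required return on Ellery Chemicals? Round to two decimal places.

13.45%

Mean R_i = (8.5 + 9.6 − 2.9 + 8.2 + 8.6 − 0.3 − 7.4 + 6.4) / 8 = 3.8375%
Mean R_m = (6.4 + 4.7 − 1.8 + 2.7 + 8.1 + 1.1 − 4.1 + 3.9) / 8 = 2.6250%
Σ(R_i − R̄_i)(R_m − R̄_m) = 170.9225  ⇒  Cov = 170.9225 / 7 = 24.4175
Σ(R_m − R̄_m)² = 117.2950  ⇒  Var(R_m) = 117.2950 / 7 = 16.7564
β = Cov / Var(R_m) = 24.4175 / 16.7564 = 1.4572
MRP = 10.8% − 5.0% = 5.80%
E(R) = R_f + β × MRP = 5.0% + 1.4572 × 5.8% = 13.45%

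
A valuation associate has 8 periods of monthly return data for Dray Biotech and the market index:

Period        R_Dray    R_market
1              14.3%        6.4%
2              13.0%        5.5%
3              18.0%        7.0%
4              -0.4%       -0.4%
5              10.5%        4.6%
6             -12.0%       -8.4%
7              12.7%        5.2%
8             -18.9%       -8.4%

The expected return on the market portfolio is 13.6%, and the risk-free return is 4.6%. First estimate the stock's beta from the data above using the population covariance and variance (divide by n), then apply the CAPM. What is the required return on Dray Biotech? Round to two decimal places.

23.31%

Mean R_i = (14.3 + 13.0 + 18.0 − 0.4 + 10.5 − 12.0 + 12.7 − 18.9) / 8 = 4.6500%
Mean R_m = (6.4 + 5.5 + 7.0 − 0.4 + 4.6 − 8.4 + 5.2 − 8.4) / 8 = 1.4375%
Σ(R_i − R̄_i)(R_m − R̄_m) = 609.6050  ⇒  Cov = 609.6050 / 8 = 76.2006
Σ(R_m − R̄_m)² = 293.1588  ⇒  Var(R_m) = 293.1588 / 8 = 36.6449
β = Cov / Var(R_m) = 76.2006 / 36.6449 = 2.0794
MRP = 13.6% − 4.6% = 9.00%
E(R) = R_f + β × MRP = 4.6% + 2.0794 × 9.0% = 23.31%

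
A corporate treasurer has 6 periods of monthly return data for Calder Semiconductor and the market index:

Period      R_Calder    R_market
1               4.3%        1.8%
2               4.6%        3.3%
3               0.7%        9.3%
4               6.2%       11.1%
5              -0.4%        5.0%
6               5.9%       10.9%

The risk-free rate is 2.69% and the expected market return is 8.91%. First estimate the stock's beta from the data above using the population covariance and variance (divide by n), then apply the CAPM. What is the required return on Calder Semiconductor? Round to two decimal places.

3.72%

Mean R_i = (4.3 + 4.6 + 0.7 + 6.2 − 0.4 + 5.9) / 6 = 3.5500%
Mean R_m = (1.8 + 3.3 + 9.3 + 11.1 + 5.0 + 10.9) / 6 = 6.9000%
Σ(R_i − R̄_i)(R_m − R̄_m) = 13.5900  ⇒  Cov = 13.5900 / 6 = 2.2650
Σ(R_m − R̄_m)² = 81.9800  ⇒  Var(R_m) = 81.9800 / 6 = 13.6633
β = Cov / Var(R_m) = 2.2650 / 13.6633 = 0.1658
MRP = 8.91% − 2.69% = 6.22%
E(R) = R_f + β × MRP = 2.69% + 0.1658 × 6.22% = 3.72%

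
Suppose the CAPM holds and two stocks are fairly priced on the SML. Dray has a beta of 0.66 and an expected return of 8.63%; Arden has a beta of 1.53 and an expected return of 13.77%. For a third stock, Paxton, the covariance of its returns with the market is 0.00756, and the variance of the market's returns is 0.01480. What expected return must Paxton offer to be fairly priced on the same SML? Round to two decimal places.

MRP = (13.77% − 8.63%) / (1.53 − 0.66) = 5.9080%
R_f = 8.63% − 0.66 × 5.9080% = 4.7307%
β_Paxton = Cov / Var(R_m) = 0.00756 / 0.01480 = 0.5108
E(R_Paxton) = R_f + β × MRP = 4.7307% + 0.5108 × 5.9080% = 7.75%

7.75%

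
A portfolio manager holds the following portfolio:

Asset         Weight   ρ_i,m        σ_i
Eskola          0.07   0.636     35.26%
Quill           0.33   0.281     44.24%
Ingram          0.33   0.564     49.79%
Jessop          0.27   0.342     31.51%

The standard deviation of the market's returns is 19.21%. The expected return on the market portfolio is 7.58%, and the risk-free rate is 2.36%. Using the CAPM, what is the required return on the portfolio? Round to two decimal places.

β_Eskola = 0.636 × 35.26% / 19.21% = 1.1674
β_Quill = 0.281 × 44.24% / 19.21% = 0.6471
β_Ingram = 0.564 × 49.79% / 19.21% = 1.4618
β_Jessop = 0.342 × 31.51% / 19.21% = 0.5610
β_P = Σ w_i β_i = 0.07×1.1674 + 0.33×0.6471 + 0.33×1.4618 + 0.27×0.5610 = 0.9291
MRP = 7.58% − 2.36% = 5.22%
E(R_P) = R_f + β_P × MRP = 2.36% + 0.9291 × 5.22% = 7.21%

7.21%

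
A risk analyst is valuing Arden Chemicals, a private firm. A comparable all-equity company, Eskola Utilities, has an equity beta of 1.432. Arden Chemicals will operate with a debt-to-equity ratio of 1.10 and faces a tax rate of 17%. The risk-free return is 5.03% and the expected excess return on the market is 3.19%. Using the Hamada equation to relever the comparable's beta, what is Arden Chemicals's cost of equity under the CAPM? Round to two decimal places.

13.77%

β_L = β_U × [1 + (1 − t)(D/E)] = 1.432 × [1 + (1 − 0.17) × 1.10]
    = 1.432 × [1 + 0.83 × 1.10] = 1.432 × 1.9130 = 2.7394
E(R) = R_f + β_L × MRP = 5.03% + 2.7394 × 3.19% = 13.77%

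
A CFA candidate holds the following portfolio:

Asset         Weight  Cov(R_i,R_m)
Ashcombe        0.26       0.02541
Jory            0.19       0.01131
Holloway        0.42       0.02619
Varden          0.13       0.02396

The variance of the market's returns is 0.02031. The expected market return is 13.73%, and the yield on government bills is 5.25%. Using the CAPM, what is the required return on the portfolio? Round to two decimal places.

14.80%

β_Ashcombe = 0.02541 / 0.02031 = 1.2511
β_Jory = 0.01131 / 0.02031 = 0.5569
β_Holloway = 0.02619 / 0.02031 = 1.2895
β_Varden = 0.02396 / 0.02031 = 1.1797
β_P = Σ w_i β_i = 0.26×1.2511 + 0.19×0.5569 + 0.42×1.2895 + 0.13×1.1797 = 1.1260
MRP = 13.73% − 5.25% = 8.48%
E(R_P) = R_f + β_P × MRP = 5.25% + 1.1260 × 8.48% = 14.80%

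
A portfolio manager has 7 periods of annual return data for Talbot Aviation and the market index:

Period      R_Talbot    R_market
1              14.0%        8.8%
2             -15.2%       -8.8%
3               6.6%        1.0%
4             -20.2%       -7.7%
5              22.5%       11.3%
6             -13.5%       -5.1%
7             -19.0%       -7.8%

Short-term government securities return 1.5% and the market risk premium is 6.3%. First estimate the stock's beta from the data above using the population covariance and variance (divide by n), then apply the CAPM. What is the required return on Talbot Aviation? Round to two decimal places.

Mean R_i = (14.0 − 15.2 + 6.6 − 20.2 + 22.5 − 13.5 − 19.0) / 7 = -3.5429%
Mean R_m = (8.8 − 8.8 + 1.0 − 7.7 + 11.3 − 5.1 − 7.8) / 7 = -1.1857%
Σ(R_i − R̄_i)(R_m − R̄_m) = 860.9943  ⇒  Cov = 860.9943 / 7 = 122.9992
Σ(R_m − R̄_m)² = 419.8686  ⇒  Var(R_m) = 419.8686 / 7 = 59.9812
β = Cov / Var(R_m) = 122.9992 / 59.9812 = 2.0506
E(R) = R_f + β × MRP = 1.5% + 2.0506 × 6.3% = 14.42%

14.42%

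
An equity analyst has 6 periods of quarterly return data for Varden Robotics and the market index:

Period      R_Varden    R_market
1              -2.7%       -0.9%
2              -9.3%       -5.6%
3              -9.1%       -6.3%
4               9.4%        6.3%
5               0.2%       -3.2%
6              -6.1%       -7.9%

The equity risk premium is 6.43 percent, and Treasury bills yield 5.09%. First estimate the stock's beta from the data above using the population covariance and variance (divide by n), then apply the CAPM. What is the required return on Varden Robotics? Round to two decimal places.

Mean R_i = (-2.7 − 9.3 − 9.1 + 9.4 + 0.2 − 6.1) / 6 = -2.9333%
Mean R_m = (-0.9 − 5.6 − 6.3 + 6.3 − 3.2 − 7.9) / 6 = -2.9333%
Σ(R_i − R̄_i)(R_m − R̄_m) = 166.9833  ⇒  Cov = 166.9833 / 6 = 27.8306
Σ(R_m − R̄_m)² = 132.5733  ⇒  Var(R_m) = 132.5733 / 6 = 22.0956
β = Cov / Var(R_m) = 27.8306 / 22.0956 = 1.2596
E(R) = R_f + β × MRP = 5.09% + 1.2596 × 6.43% = 13.19%

13.19%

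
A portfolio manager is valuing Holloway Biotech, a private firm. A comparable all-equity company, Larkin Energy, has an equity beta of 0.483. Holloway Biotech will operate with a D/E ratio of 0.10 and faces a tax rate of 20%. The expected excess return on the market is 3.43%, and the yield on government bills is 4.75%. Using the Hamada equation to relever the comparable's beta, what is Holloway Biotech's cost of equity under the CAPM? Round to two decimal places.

6.54%

β_L = β_U × [1 + (1 − t)(D/E)] = 0.483 × [1 + (1 − 0.20) × 0.10]
    = 0.483 × [1 + 0.80 × 0.10] = 0.483 × 1.0800 = 0.5216
E(R) = R_f + β_L × MRP = 4.75% + 0.5216 × 3.43% = 6.54%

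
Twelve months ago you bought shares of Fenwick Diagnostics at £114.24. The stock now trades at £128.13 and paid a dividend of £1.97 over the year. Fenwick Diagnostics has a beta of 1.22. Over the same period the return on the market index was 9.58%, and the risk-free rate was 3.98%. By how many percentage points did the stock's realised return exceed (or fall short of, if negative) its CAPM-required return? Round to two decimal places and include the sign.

+3.07%

Realised HPR = (P1 + D1 − P0) / P0 = (128.13 + 1.97 − 114.24) / 114.24 = 15.86 / 114.24 = 13.8831%
MRP = 9.58% − 3.98% = 5.60%
CAPM required = R_f + β·MRP = 3.98% + 1.22 × 5.60% = 10.8120%
α = realised − required = 13.8831% − 10.8120% = +3.07%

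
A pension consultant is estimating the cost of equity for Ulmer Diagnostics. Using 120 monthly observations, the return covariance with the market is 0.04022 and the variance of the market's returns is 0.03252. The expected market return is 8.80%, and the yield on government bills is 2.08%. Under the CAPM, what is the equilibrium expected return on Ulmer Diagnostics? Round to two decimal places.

10.39%

β = Cov(R_i, R_m) / Var(R_m) = 0.04022 / 0.03252 = 1.2368
MRP = 8.80% − 2.08% = 6.72%
E(R) = R_f + β × MRP = 2.08% + 1.2368 × 6.72% = 10.39%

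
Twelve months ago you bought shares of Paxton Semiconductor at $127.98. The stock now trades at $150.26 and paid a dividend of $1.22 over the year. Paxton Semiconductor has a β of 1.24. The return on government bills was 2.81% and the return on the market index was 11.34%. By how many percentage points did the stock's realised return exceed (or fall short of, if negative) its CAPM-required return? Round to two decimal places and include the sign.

Realised HPR = (P1 + D1 − P0) / P0 = (150.26 + 1.22 − 127.98) / 127.98 = 23.50 / 127.98 = 18.3622%
MRP = 11.34% − 2.81% = 8.53%
CAPM required = R_f + β·MRP = 2.81% + 1.24 × 8.53% = 13.3872%
α = realised − required = 18.3622% − 13.3872% = +4.98%

+4.98%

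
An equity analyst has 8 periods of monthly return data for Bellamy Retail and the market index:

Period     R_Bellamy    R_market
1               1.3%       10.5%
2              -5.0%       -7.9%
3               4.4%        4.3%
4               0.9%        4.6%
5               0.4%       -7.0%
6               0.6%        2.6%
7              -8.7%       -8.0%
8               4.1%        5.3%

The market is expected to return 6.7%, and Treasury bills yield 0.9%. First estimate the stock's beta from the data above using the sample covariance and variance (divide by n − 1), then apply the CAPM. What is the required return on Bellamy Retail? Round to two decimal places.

Mean R_i = (1.3 − 5.0 + 4.4 + 0.9 + 0.4 + 0.6 − 8.7 + 4.1) / 8 = -0.2500%
Mean R_m = (10.5 − 7.9 + 4.3 + 4.6 − 7.0 + 2.6 − 8.0 + 5.3) / 8 = 0.5500%
Σ(R_i − R̄_i)(R_m − R̄_m) = 167.4000  ⇒  Cov = 167.4000 / 7 = 23.9143
Σ(R_m − R̄_m)² = 357.7400  ⇒  Var(R_m) = 357.7400 / 7 = 51.1057
β = Cov / Var(R_m) = 23.9143 / 51.1057 = 0.4679
MRP = 6.7% − 0.9% = 5.80%
E(R) = R_f + β × MRP = 0.9% + 0.4679 × 5.8% = 3.61%

3.61%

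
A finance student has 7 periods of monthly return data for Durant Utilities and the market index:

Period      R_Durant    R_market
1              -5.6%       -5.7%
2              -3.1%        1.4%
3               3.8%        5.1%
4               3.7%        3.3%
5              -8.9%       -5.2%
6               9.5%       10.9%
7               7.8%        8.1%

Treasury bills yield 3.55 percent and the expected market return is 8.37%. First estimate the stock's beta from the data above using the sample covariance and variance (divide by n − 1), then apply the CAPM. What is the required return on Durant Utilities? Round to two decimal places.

8.71%

Mean R_i = (-5.6 − 3.1 + 3.8 + 3.7 − 8.9 + 9.5 + 7.8) / 7 = 1.0286%
Mean R_m = (-5.7 + 1.4 + 5.1 + 3.3 − 5.2 + 10.9 + 8.1) / 7 = 2.5571%
Σ(R_i − R̄_i)(R_m − R̄_m) = 253.7686  ⇒  Cov = 253.7686 / 6 = 42.2948
Σ(R_m − R̄_m)² = 237.0371  ⇒  Var(R_m) = 237.0371 / 6 = 39.5062
β = Cov / Var(R_m) = 42.2948 / 39.5062 = 1.0706
MRP = 8.37% − 3.55% = 4.82%
E(R) = R_f + β × MRP = 3.55% + 1.0706 × 4.82% = 8.71%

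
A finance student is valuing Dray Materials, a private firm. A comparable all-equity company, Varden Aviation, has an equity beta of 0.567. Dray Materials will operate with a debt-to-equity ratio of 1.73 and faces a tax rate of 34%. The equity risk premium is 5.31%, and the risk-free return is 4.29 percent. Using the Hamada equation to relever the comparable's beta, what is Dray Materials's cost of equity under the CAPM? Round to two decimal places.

β_L = β_U × [1 + (1 − t)(D/E)] = 0.567 × [1 + (1 − 0.34) × 1.73]
    = 0.567 × [1 + 0.66 × 1.73] = 0.567 × 2.1418 = 1.2144
E(R) = R_f + β_L × MRP = 4.29% + 1.2144 × 5.31% = 10.74%

10.74%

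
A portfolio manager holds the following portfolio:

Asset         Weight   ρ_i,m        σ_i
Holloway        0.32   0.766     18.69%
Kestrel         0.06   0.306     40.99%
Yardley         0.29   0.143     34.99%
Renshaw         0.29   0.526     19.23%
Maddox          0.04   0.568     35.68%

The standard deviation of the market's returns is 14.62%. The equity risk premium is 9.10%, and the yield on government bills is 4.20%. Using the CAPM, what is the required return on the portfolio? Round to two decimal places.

10.75%

β_Holloway = 0.766 × 18.69% / 14.62% = 0.9792
β_Kestrel = 0.306 × 40.99% / 14.62% = 0.8579
β_Yardley = 0.143 × 34.99% / 14.62% = 0.3422
β_Renshaw = 0.526 × 19.23% / 14.62% = 0.6919
β_Maddox = 0.568 × 35.68% / 14.62% = 1.3862
β_P = Σ w_i β_i = 0.32×0.9792 + 0.06×0.8579 + 0.29×0.3422 + 0.29×0.6919 + 0.04×1.3862 = 0.7202
E(R_P) = R_f + β_P × MRP = 4.20% + 0.7202 × 9.10% = 10.75%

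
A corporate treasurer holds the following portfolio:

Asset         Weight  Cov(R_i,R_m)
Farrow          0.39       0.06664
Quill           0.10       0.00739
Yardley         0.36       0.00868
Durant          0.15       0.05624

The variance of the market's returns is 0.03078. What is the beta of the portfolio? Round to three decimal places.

1.244

β_Farrow = 0.06664 / 0.03078 = 2.1650
β_Quill = 0.00739 / 0.03078 = 0.2401
β_Yardley = 0.00868 / 0.03078 = 0.2820
β_Durant = 0.05624 / 0.03078 = 1.8272
β_P = Σ w_i β_i = 0.39×2.1650 + 0.10×0.2401 + 0.36×0.2820 + 0.15×1.8272 = 1.2440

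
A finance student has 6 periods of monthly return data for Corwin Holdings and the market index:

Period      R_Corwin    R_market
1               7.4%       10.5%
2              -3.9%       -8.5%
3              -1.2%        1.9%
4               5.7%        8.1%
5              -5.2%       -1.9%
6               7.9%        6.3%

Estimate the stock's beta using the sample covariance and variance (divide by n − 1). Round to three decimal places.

0.740

Mean R_i = (7.4 − 3.9 − 1.2 + 5.7 − 5.2 + 7.9) / 6 = 1.7833%
Mean R_m = (10.5 − 8.5 + 1.9 + 8.1 − 1.9 + 6.3) / 6 = 2.7333%
Σ(R_i − R̄_i)(R_m − R̄_m) = 185.1433  ⇒  Cov = 185.1433 / 5 = 37.0287
Σ(R_m − R̄_m)² = 250.1933  ⇒  Var(R_m) = 250.1933 / 5 = 50.0387
β = Cov / Var(R_m) = 37.0287 / 50.0387 = 0.7400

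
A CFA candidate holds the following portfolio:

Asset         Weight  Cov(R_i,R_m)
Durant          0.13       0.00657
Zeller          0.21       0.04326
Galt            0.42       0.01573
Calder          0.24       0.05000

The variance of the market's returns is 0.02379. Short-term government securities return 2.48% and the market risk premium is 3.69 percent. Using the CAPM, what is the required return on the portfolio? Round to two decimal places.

β_Durant = 0.00657 / 0.02379 = 0.2762
β_Zeller = 0.04326 / 0.02379 = 1.8184
β_Galt = 0.01573 / 0.02379 = 0.6612
β_Calder = 0.05000 / 0.02379 = 2.1017
β_P = Σ w_i β_i = 0.13×0.2762 + 0.21×1.8184 + 0.42×0.6612 + 0.24×2.1017 = 1.1999
E(R_P) = R_f + β_P × MRP = 2.48% + 1.1999 × 3.69% = 6.91%

6.91%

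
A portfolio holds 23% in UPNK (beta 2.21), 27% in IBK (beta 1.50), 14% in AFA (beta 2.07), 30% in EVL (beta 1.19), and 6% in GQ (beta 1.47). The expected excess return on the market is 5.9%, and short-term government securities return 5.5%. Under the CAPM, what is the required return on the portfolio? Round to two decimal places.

15.22%

β_P = Σ w_i β_i = 0.23×2.21 + 0.27×1.50 + 0.14×2.07 + 0.30×1.19 + 0.06×1.47 = 1.6483
E(R_P) = R_f + β_P × MRP = 5.5% + 1.6483 × 5.9% = 15.22%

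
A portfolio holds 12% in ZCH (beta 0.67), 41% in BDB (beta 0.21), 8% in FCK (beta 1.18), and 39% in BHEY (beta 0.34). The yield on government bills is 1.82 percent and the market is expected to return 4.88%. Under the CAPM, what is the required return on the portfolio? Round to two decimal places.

3.02%

β_P = Σ w_i β_i = 0.12×0.67 + 0.41×0.21 + 0.08×1.18 + 0.39×0.34 = 0.3935
MRP = 4.88% − 1.82% = 3.06%
E(R_P) = R_f + β_P × MRP = 1.82% + 0.3935 × 3.06% = 3.02%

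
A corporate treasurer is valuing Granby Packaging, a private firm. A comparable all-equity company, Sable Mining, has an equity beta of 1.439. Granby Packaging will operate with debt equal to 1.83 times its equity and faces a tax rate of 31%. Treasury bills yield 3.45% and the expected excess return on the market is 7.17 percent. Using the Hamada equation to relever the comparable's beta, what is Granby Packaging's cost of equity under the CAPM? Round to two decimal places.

26.80%

β_L = β_U × [1 + (1 − t)(D/E)] = 1.439 × [1 + (1 − 0.31) × 1.83]
    = 1.439 × [1 + 0.69 × 1.83] = 1.439 × 2.2627 = 3.2560
E(R) = R_f + β_L × MRP = 3.45% + 3.2560 × 7.17% = 26.80%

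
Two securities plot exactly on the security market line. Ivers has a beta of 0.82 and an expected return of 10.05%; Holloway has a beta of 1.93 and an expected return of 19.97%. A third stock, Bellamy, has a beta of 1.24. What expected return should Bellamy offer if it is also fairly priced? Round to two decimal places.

13.80%

MRP (SML slope) = (19.97% − 10.05%) / (1.93 − 0.82) = 9.92% / 1.11 = 8.9369%
R_f (intercept) = 10.05% − 0.82 × 8.9369% = 2.7217%
E(R_Bellamy) = R_f + β × MRP = 2.7217% + 1.24 × 8.9369% = 13.80%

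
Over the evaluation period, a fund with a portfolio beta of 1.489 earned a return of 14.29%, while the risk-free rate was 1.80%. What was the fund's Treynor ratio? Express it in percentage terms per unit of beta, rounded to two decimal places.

8.39%

Treynor = (R_P − R_f) / β_P = (14.29% − 1.80%) / 1.4890 = 12.49% / 1.4890 = 8.39%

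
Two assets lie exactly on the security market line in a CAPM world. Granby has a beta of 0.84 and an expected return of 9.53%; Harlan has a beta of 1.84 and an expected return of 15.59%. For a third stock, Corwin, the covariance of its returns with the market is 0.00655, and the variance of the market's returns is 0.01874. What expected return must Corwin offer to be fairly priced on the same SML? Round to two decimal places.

6.56%

MRP = (15.59% − 9.53%) / (1.84 − 0.84) = 6.0600%
R_f = 9.53% − 0.84 × 6.0600% = 4.4396%
β_Corwin = Cov / Var(R_m) = 0.00655 / 0.01874 = 0.3495
E(R_Corwin) = R_f + β × MRP = 4.4396% + 0.3495 × 6.0600% = 6.56%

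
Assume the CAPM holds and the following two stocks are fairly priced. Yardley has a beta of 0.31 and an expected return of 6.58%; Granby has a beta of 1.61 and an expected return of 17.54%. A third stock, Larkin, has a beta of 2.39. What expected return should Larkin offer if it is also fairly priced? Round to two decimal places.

24.12%

MRP (SML slope) = (17.54% − 6.58%) / (1.61 − 0.31) = 10.96% / 1.30 = 8.4308%
R_f (intercept) = 6.58% − 0.31 × 8.4308% = 3.9665%
E(R_Larkin) = R_f + β × MRP = 3.9665% + 2.39 × 8.4308% = 24.12%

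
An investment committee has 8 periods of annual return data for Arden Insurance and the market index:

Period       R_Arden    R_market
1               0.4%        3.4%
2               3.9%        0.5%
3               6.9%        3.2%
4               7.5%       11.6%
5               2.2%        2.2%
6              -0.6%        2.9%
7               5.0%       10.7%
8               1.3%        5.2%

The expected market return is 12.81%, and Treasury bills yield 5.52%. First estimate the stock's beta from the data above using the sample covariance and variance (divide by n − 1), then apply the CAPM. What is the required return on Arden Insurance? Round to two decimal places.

8.31%

Mean R_i = (0.4 + 3.9 + 6.9 + 7.5 + 2.2 − 0.6 + 5.0 + 1.3) / 8 = 3.3250%
Mean R_m = (3.4 + 0.5 + 3.2 + 11.6 + 2.2 + 2.9 + 10.7 + 5.2) / 8 = 4.9625%
Σ(R_i − R̄_i)(R_m − R̄_m) = 43.7475  ⇒  Cov = 43.7475 / 7 = 6.2496
Σ(R_m − R̄_m)² = 114.3788  ⇒  Var(R_m) = 114.3788 / 7 = 16.3398
β = Cov / Var(R_m) = 6.2496 / 16.3398 = 0.3825
MRP = 12.81% − 5.52% = 7.29%
E(R) = R_f + β × MRP = 5.52% + 0.3825 × 7.29% = 8.31%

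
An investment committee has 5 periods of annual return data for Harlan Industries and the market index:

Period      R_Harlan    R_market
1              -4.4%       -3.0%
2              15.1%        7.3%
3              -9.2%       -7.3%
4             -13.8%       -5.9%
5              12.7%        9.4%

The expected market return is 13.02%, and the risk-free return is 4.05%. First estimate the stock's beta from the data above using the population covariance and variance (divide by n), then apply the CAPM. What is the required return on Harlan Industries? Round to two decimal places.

18.76%

Mean R_i = (-4.4 + 15.1 − 9.2 − 13.8 + 12.7) / 5 = 0.0800%
Mean R_m = (-3.0 + 7.3 − 7.3 − 5.9 + 9.4) / 5 = 0.1000%
Σ(R_i − R̄_i)(R_m − R̄_m) = 391.3500  ⇒  Cov = 391.3500 / 5 = 78.2700
Σ(R_m − R̄_m)² = 238.7000  ⇒  Var(R_m) = 238.7000 / 5 = 47.7400
β = Cov / Var(R_m) = 78.2700 / 47.7400 = 1.6395
MRP = 13.02% − 4.05% = 8.97%
E(R) = R_f + β × MRP = 4.05% + 1.6395 × 8.97% = 18.76%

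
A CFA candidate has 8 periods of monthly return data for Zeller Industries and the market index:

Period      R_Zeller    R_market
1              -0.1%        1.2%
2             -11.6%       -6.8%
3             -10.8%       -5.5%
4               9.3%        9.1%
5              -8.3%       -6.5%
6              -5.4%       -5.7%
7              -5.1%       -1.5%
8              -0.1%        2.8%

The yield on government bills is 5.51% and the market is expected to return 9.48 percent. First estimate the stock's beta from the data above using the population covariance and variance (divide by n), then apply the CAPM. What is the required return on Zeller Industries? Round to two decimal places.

10.16%

Mean R_i = (-0.1 − 11.6 − 10.8 + 9.3 − 8.3 − 5.4 − 5.1 − 0.1) / 8 = -4.0125%
Mean R_m = (1.2 − 6.8 − 5.5 + 9.1 − 6.5 − 5.7 − 1.5 + 2.8) / 8 = -1.6125%
Σ(R_i − R̄_i)(R_m − R̄_m) = 263.1288  ⇒  Cov = 263.1288 / 8 = 32.8911
Σ(R_m − R̄_m)² = 224.7688  ⇒  Var(R_m) = 224.7688 / 8 = 28.0961
β = Cov / Var(R_m) = 32.8911 / 28.0961 = 1.1707
MRP = 9.48% − 5.51% = 3.97%
E(R) = R_f + β × MRP = 5.51% + 1.1707 × 3.97% = 10.16%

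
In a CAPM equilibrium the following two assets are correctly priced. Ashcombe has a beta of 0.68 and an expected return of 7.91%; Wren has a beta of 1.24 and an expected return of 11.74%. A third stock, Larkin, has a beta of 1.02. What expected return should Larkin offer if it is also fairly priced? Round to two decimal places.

MRP (SML slope) = (11.74% − 7.91%) / (1.24 − 0.68) = 3.83% / 0.56 = 6.8393%
R_f (intercept) = 7.91% − 0.68 × 6.8393% = 3.2593%
E(R_Larkin) = R_f + β × MRP = 3.2593% + 1.02 × 6.8393% = 10.24%

10.24%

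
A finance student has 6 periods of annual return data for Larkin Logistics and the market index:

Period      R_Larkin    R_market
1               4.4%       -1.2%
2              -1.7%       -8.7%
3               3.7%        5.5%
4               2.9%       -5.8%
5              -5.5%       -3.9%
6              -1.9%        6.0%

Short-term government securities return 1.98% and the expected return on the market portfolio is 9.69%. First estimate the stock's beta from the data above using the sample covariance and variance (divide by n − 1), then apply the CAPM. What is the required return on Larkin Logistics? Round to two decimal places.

3.07%

Mean R_i = (4.4 − 1.7 + 3.7 + 2.9 − 5.5 − 1.9) / 6 = 0.3167%
Mean R_m = (-1.2 − 8.7 + 5.5 − 5.8 − 3.9 + 6.0) / 6 = -1.3500%
Σ(R_i − R̄_i)(R_m − R̄_m) = 25.6550  ⇒  Cov = 25.6550 / 5 = 5.1310
Σ(R_m − R̄_m)² = 181.2950  ⇒  Var(R_m) = 181.2950 / 5 = 36.2590
β = Cov / Var(R_m) = 5.1310 / 36.2590 = 0.1415
MRP = 9.69% − 1.98% = 7.71%
E(R) = R_f + β × MRP = 1.98% + 0.1415 × 7.71% = 3.07%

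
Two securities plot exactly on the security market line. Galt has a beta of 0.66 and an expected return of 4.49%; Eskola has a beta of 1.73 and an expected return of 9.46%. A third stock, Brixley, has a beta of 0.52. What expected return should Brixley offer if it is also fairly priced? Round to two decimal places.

3.84%

MRP (SML slope) = (9.46% − 4.49%) / (1.73 − 0.66) = 4.97% / 1.07 = 4.6449%
R_f (intercept) = 4.49% − 0.66 × 4.6449% = 1.4244%
E(R_Brixley) = R_f + β × MRP = 1.4244% + 0.52 × 4.6449% = 3.84%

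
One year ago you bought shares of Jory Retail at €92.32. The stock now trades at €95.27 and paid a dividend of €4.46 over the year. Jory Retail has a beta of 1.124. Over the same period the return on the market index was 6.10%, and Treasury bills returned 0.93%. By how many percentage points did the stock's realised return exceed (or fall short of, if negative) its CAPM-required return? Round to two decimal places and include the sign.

Realised HPR = (P1 + D1 − P0) / P0 = (95.27 + 4.46 − 92.32) / 92.32 = 7.41 / 92.32 = 8.0264%
MRP = 6.10% − 0.93% = 5.17%
CAPM required = R_f + β·MRP = 0.93% + 1.124 × 5.17% = 6.74108%
α = realised − required = 8.0264% − 6.74108% = +1.29%

+1.29%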